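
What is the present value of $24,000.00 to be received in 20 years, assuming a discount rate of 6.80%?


Present value formula: PV = FV / (1 + r)^t
PV = $24,000.00 / (1 + 0.068)^20
PV = $24,000.00 / 3.727564
PV = $6,438.52

PV = FV / (1 + r)^t = $6,438.52


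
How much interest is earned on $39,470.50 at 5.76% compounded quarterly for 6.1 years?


Compound interest earned = final amount − principal.
A = P(1 + r/n)^(nt) = $39,470.50 × (1 + 0.0576/4)^(4 × 6.1) = $55,947.17
Interest = A − P = $55,947.17 − $39,470.50 = $16,476.67

Interest = A - P = $16,476.67


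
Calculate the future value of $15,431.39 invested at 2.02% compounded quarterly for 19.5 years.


Compound interest formula: A = P(1 + r/n)^(nt)
A = $15,431.39 × (1 + 0.0202/4)^(4 × 19.5)
Growth factor: (1 + 0.0202/4)^78 = 1.481283
A = $15,431.39 × 1.481283
A = $22,858.26

A = P(1 + r/n)^(nt) = $22,858.26


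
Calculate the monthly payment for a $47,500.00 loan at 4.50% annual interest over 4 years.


Loan payment formula: PMT = PV × r / (1 − (1 + r)^(−n))
Monthly rate r = 0.045/12 = 0.00375, n = 48 months
Denominator: 1 − (1 + 0.045/12)^(−48) = 0.1644485
PMT = $47,500.00 × (0.045/12) / 0.1644485
PMT = $1,083.17 per month

PMT = PV × r / (1-(1+r)^(-n)) = $1,083.17/month


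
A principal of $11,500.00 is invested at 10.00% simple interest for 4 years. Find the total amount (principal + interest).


Total amount formula: A = P(1 + rt) = P + P·r·t
Interest: I = P × r × t = $11,500.00 × 0.1 × 4 = $4,600.00
A = P + I = $11,500.00 + $4,600.00 = $16,100.00

A = P + I = P(1 + rt) = $16,100.00


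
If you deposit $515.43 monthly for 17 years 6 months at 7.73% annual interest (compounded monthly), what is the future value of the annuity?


Future value of an ordinary annuity: FV = PMT × ((1 + r)^n − 1) / r
Monthly rate r = 0.0773/12 ≈ 0.00644167, n = 210
FV = $515.43 × ((1 + 0.0773/12)^210 − 1) / (0.0773/12)
FV = $515.43 × 442.634423
FV = $228,147.06

FV = PMT × ((1+r)^n - 1)/r = $228,147.06


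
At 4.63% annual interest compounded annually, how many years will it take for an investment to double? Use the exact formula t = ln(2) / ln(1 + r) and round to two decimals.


Doubling condition: (1 + r)^t = 2
Take ln of both sides: t × ln(1 + r) = ln(2)
t = ln(2) / ln(1 + r)
t = 0.693147 / 0.045260
t = 15.31

t = ln(2) / ln(1 + r) = 15.31 years


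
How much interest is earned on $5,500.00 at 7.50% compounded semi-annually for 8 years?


Compound interest earned = final amount − principal.
A = P(1 + r/n)^(nt) = $5,500.00 × (1 + 0.075/2)^(2 × 8) = $9,912.25
Interest = A − P = $9,912.25 − $5,500.00 = $4,412.25

Interest = A - P = $4,412.25


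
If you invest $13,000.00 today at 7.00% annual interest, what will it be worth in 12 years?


Future value formula: FV = PV × (1 + r)^t
FV = $13,000.00 × (1 + 0.07)^12
FV = $13,000.00 × 2.2521916
FV = $29,278.49

FV = PV × (1 + r)^t = $29,278.49


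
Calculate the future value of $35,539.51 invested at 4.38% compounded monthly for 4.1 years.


Compound interest formula: A = P(1 + r/n)^(nt)
A = $35,539.51 × (1 + 0.0438/12)^(12 × 4.1)
Growth factor: (1 + 0.0438/12)^49.2 = 1.1963234
A = $35,539.51 × 1.1963234
A = $42,516.75

A = P(1 + r/n)^(nt) = $42,516.75


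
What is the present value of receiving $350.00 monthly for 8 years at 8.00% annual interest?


Present value of an ordinary annuity: PV = PMT × (1 − (1 + r)^(−n)) / r
Monthly rate r = 0.08/12 ≈ 0.00666667, n = 96
PV = $350.00 × (1 − (1 + 0.08/12)^(−96)) / (0.08/12)
PV = $350.00 × 70.737970
PV = $24,758.29

PV = PMT × (1-(1+r)^(-n))/r = $24,758.29


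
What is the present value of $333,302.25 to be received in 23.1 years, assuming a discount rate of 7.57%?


Present value formula: PV = FV / (1 + r)^t
PV = $333,302.25 / (1 + 0.0757)^23.1
PV = $333,302.25 / 5.395926
PV = $61,769.24

PV = FV / (1 + r)^t = $61,769.24


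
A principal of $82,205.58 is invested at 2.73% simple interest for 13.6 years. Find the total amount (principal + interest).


Total amount formula: A = P(1 + rt) = P + P·r·t
Interest: I = P × r × t = $82,205.58 × 0.0273 × 13.6 = $30,521.29
A = P + I = $82,205.58 + $30,521.29 = $112,726.87

A = P + I = P(1 + rt) = $112,726.87


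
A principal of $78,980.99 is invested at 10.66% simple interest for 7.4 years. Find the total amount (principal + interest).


Total amount formula: A = P(1 + rt) = P + P·r·t
Interest: I = P × r × t = $78,980.99 × 0.1066 × 7.4 = $62,303.36
A = P + I = $78,980.99 + $62,303.36 = $141,284.35

A = P + I = P(1 + rt) = $141,284.35


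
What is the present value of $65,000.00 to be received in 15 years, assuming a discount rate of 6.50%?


Present value formula: PV = FV / (1 + r)^t
PV = $65,000.00 / (1 + 0.065)^15
PV = $65,000.00 / 2.571841
PV = $25,273.72

PV = FV / (1 + r)^t = $25,273.72


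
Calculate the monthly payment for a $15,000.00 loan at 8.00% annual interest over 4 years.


Loan payment formula: PMT = PV × r / (1 − (1 + r)^(−n))
Monthly rate r = 0.08/12 ≈ 0.00666667, n = 48 months
Denominator: 1 − (1 + 0.08/12)^(−48) = 0.273079
PMT = $15,000.00 × (0.08/12) / 0.273079
PMT = $366.19 per month

PMT = PV × r / (1-(1+r)^(-n)) = $366.19/month


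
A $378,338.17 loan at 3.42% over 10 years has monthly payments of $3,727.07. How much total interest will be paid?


Total paid over the life of the loan = PMT × n.
Total paid = $3,727.07 × 120 = $447,248.40
Total interest = total paid − principal = $447,248.40 − $378,338.17 = $68,910.23

Total interest = (PMT × n) - PV = $68,910.23


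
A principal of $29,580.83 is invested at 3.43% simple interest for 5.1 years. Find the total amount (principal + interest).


Total amount formula: A = P(1 + rt) = P + P·r·t
Interest: I = P × r × t = $29,580.83 × 0.0343 × 5.1 = $5,174.57
A = P + I = $29,580.83 + $5,174.57 = $34,755.40

A = P + I = P(1 + rt) = $34,755.40


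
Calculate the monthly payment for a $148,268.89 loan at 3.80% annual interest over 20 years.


Loan payment formula: PMT = PV × r / (1 − (1 + r)^(−n))
Monthly rate r = 0.038/12 ≈ 0.00316667, n = 240 months
Denominator: 1 − (1 + 0.038/12)^(−240) = 0.531772
PMT = $148,268.89 × (0.038/12) / 0.531772
PMT = $882.93 per month

PMT = PV × r / (1-(1+r)^(-n)) = $882.93/month


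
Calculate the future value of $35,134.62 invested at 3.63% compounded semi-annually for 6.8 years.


Compound interest formula: A = P(1 + r/n)^(nt)
A = $35,134.62 × (1 + 0.0363/2)^(2 × 6.8)
Growth factor: (1 + 0.0363/2)^13.6 = 1.2771444
A = $35,134.62 × 1.2771444
A = $44,871.98

A = P(1 + r/n)^(nt) = $44,871.98


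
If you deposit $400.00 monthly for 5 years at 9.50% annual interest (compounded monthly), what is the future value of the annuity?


Future value of an ordinary annuity: FV = PMT × ((1 + r)^n − 1) / r
Monthly rate r = 0.095/12 ≈ 0.00791667, n = 60
FV = $400.00 × ((1 + 0.095/12)^60 − 1) / (0.095/12)
FV = $400.00 × 76.422249
FV = $30,568.90

FV = PMT × ((1+r)^n - 1)/r = $30,568.90


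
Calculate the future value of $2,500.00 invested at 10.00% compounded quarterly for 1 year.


Compound interest formula: A = P(1 + r/n)^(nt)
A = $2,500.00 × (1 + 0.1/4)^(4 × 1)
Growth factor: (1 + 0.1/4)^4 = 1.103813
A = $2,500.00 × 1.103813
A = $2,759.53

A = P(1 + r/n)^(nt) = $2,759.53


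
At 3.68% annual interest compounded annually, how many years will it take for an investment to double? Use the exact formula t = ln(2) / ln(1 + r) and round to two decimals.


Doubling condition: (1 + r)^t = 2
Take ln of both sides: t × ln(1 + r) = ln(2)
t = ln(2) / ln(1 + r)
t = 0.693147 / 0.036139
t = 19.18

t = ln(2) / ln(1 + r) = 19.18 years


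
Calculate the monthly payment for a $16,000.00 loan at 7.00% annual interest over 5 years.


Loan payment formula: PMT = PV × r / (1 − (1 + r)^(−n))
Monthly rate r = 0.07/12 ≈ 0.00583333, n = 60 months
Denominator: 1 − (1 + 0.07/12)^(−60) = 0.294595
PMT = $16,000.00 × (0.07/12) / 0.294595
PMT = $316.82 per month

PMT = PV × r / (1-(1+r)^(-n)) = $316.82/month


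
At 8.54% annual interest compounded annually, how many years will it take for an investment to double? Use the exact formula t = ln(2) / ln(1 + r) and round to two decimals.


Doubling condition: (1 + r)^t = 2
Take ln of both sides: t × ln(1 + r) = ln(2)
t = ln(2) / ln(1 + r)
t = 0.693147 / 0.081949
t = 8.46

t = ln(2) / ln(1 + r) = 8.46 years


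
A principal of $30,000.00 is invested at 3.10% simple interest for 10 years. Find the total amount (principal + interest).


Total amount formula: A = P(1 + rt) = P + P·r·t
Interest: I = P × r × t = $30,000.00 × 0.031 × 10 = $9,300.00
A = P + I = $30,000.00 + $9,300.00 = $39,300.00

A = P + I = P(1 + rt) = $39,300.00


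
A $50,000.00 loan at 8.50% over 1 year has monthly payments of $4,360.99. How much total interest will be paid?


Total paid over the life of the loan = PMT × n.
Total paid = $4,360.99 × 12 = $52,331.88
Total interest = total paid − principal = $52,331.88 − $50,000.00 = $2,331.88

Total interest = (PMT × n) - PV = $2,331.88


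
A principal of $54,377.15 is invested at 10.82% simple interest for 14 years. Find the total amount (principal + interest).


Total amount formula: A = P(1 + rt) = P + P·r·t
Interest: I = P × r × t = $54,377.15 × 0.1082 × 14 = $82,370.51
A = P + I = $54,377.15 + $82,370.51 = $136,747.66

A = P + I = P(1 + rt) = $136,747.66


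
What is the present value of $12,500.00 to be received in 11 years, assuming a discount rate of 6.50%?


Present value formula: PV = FV / (1 + r)^t
PV = $12,500.00 / (1 + 0.065)^11
PV = $12,500.00 / 1.999151
PV = $6,252.65

PV = FV / (1 + r)^t = $6,252.65


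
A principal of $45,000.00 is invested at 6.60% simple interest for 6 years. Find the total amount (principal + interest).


Total amount formula: A = P(1 + rt) = P + P·r·t
Interest: I = P × r × t = $45,000.00 × 0.066 × 6 = $17,820.00
A = P + I = $45,000.00 + $17,820.00 = $62,820.00

A = P + I = P(1 + rt) = $62,820.00


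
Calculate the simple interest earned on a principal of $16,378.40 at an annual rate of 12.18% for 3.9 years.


Simple interest formula: I = P × r × t
I = $16,378.40 × 0.1218 × 3.9
I = $7,780.07

I = P × r × t = $7,780.07


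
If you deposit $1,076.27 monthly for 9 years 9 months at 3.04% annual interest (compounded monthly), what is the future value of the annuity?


Future value of an ordinary annuity: FV = PMT × ((1 + r)^n − 1) / r
Monthly rate r = 0.0304/12 ≈ 0.00253333, n = 117
FV = $1,076.27 × ((1 + 0.0304/12)^117 − 1) / (0.0304/12)
FV = $1,076.27 × 135.988432
FV = $146,360.27

FV = PMT × ((1+r)^n - 1)/r = $146,360.27


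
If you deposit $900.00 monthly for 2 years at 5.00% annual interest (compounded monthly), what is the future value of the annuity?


Future value of an ordinary annuity: FV = PMT × ((1 + r)^n − 1) / r
Monthly rate r = 0.05/12 ≈ 0.00416667, n = 24
FV = $900.00 × ((1 + 0.05/12)^24 − 1) / (0.05/12)
FV = $900.00 × 25.185921
FV = $22,667.33

FV = PMT × ((1+r)^n - 1)/r = $22,667.33


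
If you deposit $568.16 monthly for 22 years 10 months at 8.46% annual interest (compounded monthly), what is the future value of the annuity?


Future value of an ordinary annuity: FV = PMT × ((1 + r)^n − 1) / r
Monthly rate r = 0.0846/12 = 0.00705, n = 274
FV = $568.16 × ((1 + 0.0846/12)^274 − 1) / (0.0846/12)
FV = $568.16 × 830.442276
FV = $471,824.08

FV = PMT × ((1+r)^n - 1)/r = $471,824.08


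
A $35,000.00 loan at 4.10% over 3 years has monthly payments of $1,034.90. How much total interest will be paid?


Total paid over the life of the loan = PMT × n.
Total paid = $1,034.90 × 36 = $37,256.40
Total interest = total paid − principal = $37,256.40 − $35,000.00 = $2,256.40

Total interest = (PMT × n) - PV = $2,256.40


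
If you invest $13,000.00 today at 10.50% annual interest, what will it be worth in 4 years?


Future value formula: FV = PV × (1 + r)^t
FV = $13,000.00 × (1 + 0.105)^4
FV = $13,000.00 × 1.490902
FV = $19,381.73

FV = PV × (1 + r)^t = $19,381.73


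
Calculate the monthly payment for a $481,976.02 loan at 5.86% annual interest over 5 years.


Loan payment formula: PMT = PV × r / (1 − (1 + r)^(−n))
Monthly rate r = 0.0586/12 ≈ 0.00488333, n = 60 months
Denominator: 1 − (1 + 0.0586/12)^(−60) = 0.2534457
PMT = $481,976.02 × (0.0586/12) / 0.2534457
PMT = $9,286.60 per month

PMT = PV × r / (1-(1+r)^(-n)) = $9,286.60/month


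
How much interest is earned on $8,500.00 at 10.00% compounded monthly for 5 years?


Compound interest earned = final amount − principal.
A = P(1 + r/n)^(nt) = $8,500.00 × (1 + 0.1/12)^(12 × 5) = $13,985.13
Interest = A − P = $13,985.13 − $8,500.00 = $5,485.13

Interest = A - P = $5,485.13


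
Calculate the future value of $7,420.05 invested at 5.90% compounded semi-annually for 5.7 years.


Compound interest formula: A = P(1 + r/n)^(nt)
A = $7,420.05 × (1 + 0.059/2)^(2 × 5.7)
Growth factor: (1 + 0.059/2)^11.4 = 1.3929656
A = $7,420.05 × 1.3929656
A = $10,335.87

A = P(1 + r/n)^(nt) = $10,335.87


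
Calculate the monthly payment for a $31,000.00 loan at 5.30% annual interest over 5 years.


Loan payment formula: PMT = PV × r / (1 − (1 + r)^(−n))
Monthly rate r = 0.053/12 ≈ 0.00441667, n = 60 months
Denominator: 1 − (1 + 0.053/12)^(−60) = 0.232346
PMT = $31,000.00 × (0.053/12) / 0.232346
PMT = $589.28 per month

PMT = PV × r / (1-(1+r)^(-n)) = $589.28/month


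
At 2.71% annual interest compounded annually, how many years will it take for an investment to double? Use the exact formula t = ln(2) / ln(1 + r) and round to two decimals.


Doubling condition: (1 + r)^t = 2
Take ln of both sides: t × ln(1 + r) = ln(2)
t = ln(2) / ln(1 + r)
t = 0.693147 / 0.026739
t = 25.92

t = ln(2) / ln(1 + r) = 25.92 years


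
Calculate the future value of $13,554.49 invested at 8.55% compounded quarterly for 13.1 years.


Compound interest formula: A = P(1 + r/n)^(nt)
A = $13,554.49 × (1 + 0.0855/4)^(4 × 13.1)
Growth factor: (1 + 0.0855/4)^52.4 = 3.029045
A = $13,554.49 × 3.029045
A = $41,057.16

A = P(1 + r/n)^(nt) = $41,057.16


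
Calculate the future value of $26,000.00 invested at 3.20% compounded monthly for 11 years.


Compound interest formula: A = P(1 + r/n)^(nt)
A = $26,000.00 × (1 + 0.032/12)^(12 × 11)
Growth factor: (1 + 0.032/12)^132 = 1.42124251
A = $26,000.00 × 1.42124251
A = $36,952.31

A = P(1 + r/n)^(nt) = $36,952.31


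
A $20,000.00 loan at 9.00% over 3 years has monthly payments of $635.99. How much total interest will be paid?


Total paid over the life of the loan = PMT × n.
Total paid = $635.99 × 36 = $22,895.64
Total interest = total paid − principal = $22,895.64 − $20,000.00 = $2,895.64

Total interest = (PMT × n) - PV = $2,895.64


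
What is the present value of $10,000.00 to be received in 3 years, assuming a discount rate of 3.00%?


Present value formula: PV = FV / (1 + r)^t
PV = $10,000.00 / (1 + 0.03)^3
PV = $10,000.00 / 1.092727
PV = $9,151.42

PV = FV / (1 + r)^t = $9,151.42


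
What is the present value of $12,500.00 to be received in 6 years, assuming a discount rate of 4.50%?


Present value formula: PV = FV / (1 + r)^t
PV = $12,500.00 / (1 + 0.045)^6
PV = $12,500.00 / 1.302260
PV = $9,598.70

PV = FV / (1 + r)^t = $9,598.70


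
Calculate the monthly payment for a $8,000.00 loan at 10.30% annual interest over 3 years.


Loan payment formula: PMT = PV × r / (1 − (1 + r)^(−n))
Monthly rate r = 0.103/12 ≈ 0.00858333, n = 36 months
Denominator: 1 − (1 + 0.103/12)^(−36) = 0.264851
PMT = $8,000.00 × (0.103/12) / 0.264851
PMT = $259.27 per month

PMT = PV × r / (1-(1+r)^(-n)) = $259.27/month


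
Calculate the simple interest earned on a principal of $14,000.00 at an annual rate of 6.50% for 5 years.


Simple interest formula: I = P × r × t
I = $14,000.00 × 0.065 × 5
I = $4,550.00

I = P × r × t = $4,550.00


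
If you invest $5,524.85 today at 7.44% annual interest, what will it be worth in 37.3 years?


Future value formula: FV = PV × (1 + r)^t
FV = $5,524.85 × (1 + 0.0744)^37.3
FV = $5,524.85 × 14.537569
FV = $80,317.89

FV = PV × (1 + r)^t = $80,317.89


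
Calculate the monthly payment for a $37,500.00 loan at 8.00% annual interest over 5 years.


Loan payment formula: PMT = PV × r / (1 − (1 + r)^(−n))
Monthly rate r = 0.08/12 ≈ 0.00666667, n = 60 months
Denominator: 1 − (1 + 0.08/12)^(−60) = 0.328790
PMT = $37,500.00 × (0.08/12) / 0.328790
PMT = $760.36 per month

PMT = PV × r / (1-(1+r)^(-n)) = $760.36/month


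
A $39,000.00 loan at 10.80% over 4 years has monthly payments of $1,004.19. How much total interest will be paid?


Total paid over the life of the loan = PMT × n.
Total paid = $1,004.19 × 48 = $48,201.12
Total interest = total paid − principal = $48,201.12 − $39,000.00 = $9,201.12

Total interest = (PMT × n) - PV = $9,201.12


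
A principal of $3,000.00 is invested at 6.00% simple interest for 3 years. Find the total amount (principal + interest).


Total amount formula: A = P(1 + rt) = P + P·r·t
Interest: I = P × r × t = $3,000.00 × 0.06 × 3 = $540.00
A = P + I = $3,000.00 + $540.00 = $3,540.00

A = P + I = P(1 + rt) = $3,540.00


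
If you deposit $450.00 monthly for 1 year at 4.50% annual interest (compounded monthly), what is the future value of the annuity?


Future value of an ordinary annuity: FV = PMT × ((1 + r)^n − 1) / r
Monthly rate r = 0.045/12 = 0.00375, n = 12
FV = $450.00 × ((1 + 0.045/12)^12 − 1) / (0.045/12)
FV = $450.00 × 12.250620
FV = $5,512.78

FV = PMT × ((1+r)^n - 1)/r = $5,512.78


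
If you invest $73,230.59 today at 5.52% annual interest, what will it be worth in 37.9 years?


Future value formula: FV = PV × (1 + r)^t
FV = $73,230.59 × (1 + 0.0552)^37.9
FV = $73,230.59 × 7.66281354
FV = $561,152.36

FV = PV × (1 + r)^t = $561,152.36


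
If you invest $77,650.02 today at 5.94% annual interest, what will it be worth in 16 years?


Future value formula: FV = PV × (1 + r)^t
FV = $77,650.02 × (1 + 0.0594)^16
FV = $77,650.02 × 2.5174421
FV = $195,479.43

FV = PV × (1 + r)^t = $195,479.43


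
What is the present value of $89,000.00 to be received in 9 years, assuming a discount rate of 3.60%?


Present value formula: PV = FV / (1 + r)^t
PV = $89,000.00 / (1 + 0.036)^9
PV = $89,000.00 / 1.3747945
PV = $64,736.95

PV = FV / (1 + r)^t = $64,736.95


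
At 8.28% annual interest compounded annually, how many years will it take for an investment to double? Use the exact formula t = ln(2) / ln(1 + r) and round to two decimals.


Doubling condition: (1 + r)^t = 2
Take ln of both sides: t × ln(1 + r) = ln(2)
t = ln(2) / ln(1 + r)
t = 0.693147 / 0.079550
t = 8.71

t = ln(2) / ln(1 + r) = 8.71 years


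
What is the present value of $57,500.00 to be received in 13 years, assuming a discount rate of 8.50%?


Present value formula: PV = FV / (1 + r)^t
PV = $57,500.00 / (1 + 0.085)^13
PV = $57,500.00 / 2.8879296
PV = $19,910.46

PV = FV / (1 + r)^t = $19,910.46


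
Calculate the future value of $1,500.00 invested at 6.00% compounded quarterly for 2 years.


Compound interest formula: A = P(1 + r/n)^(nt)
A = $1,500.00 × (1 + 0.06/4)^(4 × 2)
Growth factor: (1 + 0.06/4)^8 = 1.126493
A = $1,500.00 × 1.126493
A = $1,689.74

A = P(1 + r/n)^(nt) = $1,689.74


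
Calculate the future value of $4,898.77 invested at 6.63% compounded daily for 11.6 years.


Compound interest formula: A = P(1 + r/n)^(nt)
A = $4,898.77 × (1 + 0.0663/365)^(365 × 11.6)
Growth factor: (1 + 0.0663/365)^4234 = 2.157629
A = $4,898.77 × 2.157629
A = $10,569.73

A = P(1 + r/n)^(nt) = $10,569.73


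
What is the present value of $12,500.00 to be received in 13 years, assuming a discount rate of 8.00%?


Present value formula: PV = FV / (1 + r)^t
PV = $12,500.00 / (1 + 0.08)^13
PV = $12,500.00 / 2.719624
PV = $4,596.22

PV = FV / (1 + r)^t = $4,596.22


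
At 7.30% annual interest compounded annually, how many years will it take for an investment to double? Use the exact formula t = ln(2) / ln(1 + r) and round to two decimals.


Doubling condition: (1 + r)^t = 2
Take ln of both sides: t × ln(1 + r) = ln(2)
t = ln(2) / ln(1 + r)
t = 0.693147 / 0.070458
t = 9.84

t = ln(2) / ln(1 + r) = 9.84 years


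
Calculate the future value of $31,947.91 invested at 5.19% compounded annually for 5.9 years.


Compound interest formula: A = P(1 + r/n)^(nt)
A = $31,947.91 × (1 + 0.0519/1)^(1 × 5.9)
Growth factor: (1 + 0.0519/1)^5.9 = 1.347874
A = $31,947.91 × 1.347874
A = $43,061.76

A = P(1 + r/n)^(nt) = $43,061.76


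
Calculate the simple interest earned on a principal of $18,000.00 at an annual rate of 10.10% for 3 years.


Simple interest formula: I = P × r × t
I = $18,000.00 × 0.101 × 3
I = $5,454.00

I = P × r × t = $5,454.00


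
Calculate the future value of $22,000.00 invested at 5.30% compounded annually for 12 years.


Compound interest formula: A = P(1 + r/n)^(nt)
A = $22,000.00 × (1 + 0.053/1)^(1 × 12)
Growth factor: (1 + 0.053/1)^12 = 1.8584054
A = $22,000.00 × 1.8584054
A = $40,884.92

A = P(1 + r/n)^(nt) = $40,884.92


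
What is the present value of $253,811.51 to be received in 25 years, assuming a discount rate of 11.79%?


Present value formula: PV = FV / (1 + r)^t
PV = $253,811.51 / (1 + 0.1179)^25
PV = $253,811.51 / 16.220861
PV = $15,647.23

PV = FV / (1 + r)^t = $15,647.23


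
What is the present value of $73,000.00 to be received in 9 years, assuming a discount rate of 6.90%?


Present value formula: PV = FV / (1 + r)^t
PV = $73,000.00 / (1 + 0.069)^9
PV = $73,000.00 / 1.82305322
PV = $40,042.71

PV = FV / (1 + r)^t = $40,042.71


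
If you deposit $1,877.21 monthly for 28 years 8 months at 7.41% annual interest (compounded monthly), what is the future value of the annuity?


Future value of an ordinary annuity: FV = PMT × ((1 + r)^n − 1) / r
Monthly rate r = 0.0741/12 = 0.006175, n = 344
FV = $1,877.21 × ((1 + 0.0741/12)^344 − 1) / (0.0741/12)
FV = $1,877.21 × 1184.086687
FV = $2,222,779.37

FV = PMT × ((1+r)^n - 1)/r = $2,222,779.37


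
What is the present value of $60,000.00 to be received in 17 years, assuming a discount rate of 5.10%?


Present value formula: PV = FV / (1 + r)^t
PV = $60,000.00 / (1 + 0.051)^17
PV = $60,000.00 / 2.329411
PV = $25,757.58

PV = FV / (1 + r)^t = $25,757.58


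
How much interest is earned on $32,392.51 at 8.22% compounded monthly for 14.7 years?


Compound interest earned = final amount − principal.
A = P(1 + r/n)^(nt) = $32,392.51 × (1 + 0.0822/12)^(12 × 14.7) = $108,001.75
Interest = A − P = $108,001.75 − $32,392.51 = $75,609.24

Interest = A - P = $75,609.24


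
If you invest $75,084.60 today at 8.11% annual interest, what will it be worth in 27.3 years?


Future value formula: FV = PV × (1 + r)^t
FV = $75,084.60 × (1 + 0.0811)^27.3
FV = $75,084.60 × 8.4050089
FV = $631,086.73

FV = PV × (1 + r)^t = $631,086.73


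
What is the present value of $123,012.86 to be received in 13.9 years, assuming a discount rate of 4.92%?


Present value formula: PV = FV / (1 + r)^t
PV = $123,012.86 / (1 + 0.0492)^13.9
PV = $123,012.86 / 1.9495309
PV = $63,098.70

PV = FV / (1 + r)^t = $63,098.70


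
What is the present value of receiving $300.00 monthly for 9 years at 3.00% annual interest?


Present value of an ordinary annuity: PV = PMT × (1 − (1 + r)^(−n)) / r
Monthly rate r = 0.03/12 = 0.0025, n = 108
PV = $300.00 × (1 − (1 + 0.03/12)^(−108)) / (0.03/12)
PV = $300.00 × 94.545300
PV = $28,363.59

PV = PMT × (1-(1+r)^(-n))/r = $28,363.59


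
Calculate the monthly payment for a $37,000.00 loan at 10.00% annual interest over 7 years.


Loan payment formula: PMT = PV × r / (1 − (1 + r)^(−n))
Monthly rate r = 0.1/12 ≈ 0.00833333, n = 84 months
Denominator: 1 − (1 + 0.1/12)^(−84) = 0.501972
PMT = $37,000.00 × (0.1/12) / 0.501972
PMT = $614.24 per month

PMT = PV × r / (1-(1+r)^(-n)) = $614.24/month


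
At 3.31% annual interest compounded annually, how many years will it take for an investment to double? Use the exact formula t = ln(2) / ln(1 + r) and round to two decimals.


Doubling condition: (1 + r)^t = 2
Take ln of both sides: t × ln(1 + r) = ln(2)
t = ln(2) / ln(1 + r)
t = 0.693147 / 0.032564
t = 21.29

t = ln(2) / ln(1 + r) = 21.29 years


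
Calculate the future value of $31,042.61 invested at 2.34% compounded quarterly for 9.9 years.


Compound interest formula: A = P(1 + r/n)^(nt)
A = $31,042.61 × (1 + 0.0234/4)^(4 × 9.9)
Growth factor: (1 + 0.0234/4)^39.6 = 1.2598404
A = $31,042.61 × 1.2598404
A = $39,108.73

A = P(1 + r/n)^(nt) = $39,108.73


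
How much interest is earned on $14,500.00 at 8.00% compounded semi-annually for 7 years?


Compound interest earned = final amount − principal.
A = P(1 + r/n)^(nt) = $14,500.00 × (1 + 0.08/2)^(2 × 7) = $25,109.31
Interest = A − P = $25,109.31 − $14,500.00 = $10,609.31

Interest = A - P = $10,609.31


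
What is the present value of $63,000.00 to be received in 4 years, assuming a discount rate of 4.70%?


Present value formula: PV = FV / (1 + r)^t
PV = $63,000.00 / (1 + 0.047)^4
PV = $63,000.00 / 1.201674
PV = $52,426.86

PV = FV / (1 + r)^t = $52,426.86


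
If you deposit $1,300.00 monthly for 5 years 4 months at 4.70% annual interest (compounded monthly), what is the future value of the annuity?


Future value of an ordinary annuity: FV = PMT × ((1 + r)^n − 1) / r
Monthly rate r = 0.047/12 ≈ 0.00391667, n = 64
FV = $1,300.00 × ((1 + 0.047/12)^64 − 1) / (0.047/12)
FV = $1,300.00 × 72.575178
FV = $94,347.73

FV = PMT × ((1+r)^n - 1)/r = $94,347.73


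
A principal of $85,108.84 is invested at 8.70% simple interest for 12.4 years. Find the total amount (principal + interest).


Total amount formula: A = P(1 + rt) = P + P·r·t
Interest: I = P × r × t = $85,108.84 × 0.087 × 12.4 = $91,815.42
A = P + I = $85,108.84 + $91,815.42 = $176,924.26

A = P + I = P(1 + rt) = $176,924.26


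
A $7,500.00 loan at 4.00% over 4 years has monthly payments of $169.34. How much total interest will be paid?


Total paid over the life of the loan = PMT × n.
Total paid = $169.34 × 48 = $8,128.32
Total interest = total paid − principal = $8,128.32 − $7,500.00 = $628.32

Total interest = (PMT × n) - PV = $628.32


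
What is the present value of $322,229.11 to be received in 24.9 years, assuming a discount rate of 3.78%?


Present value formula: PV = FV / (1 + r)^t
PV = $322,229.11 / (1 + 0.0378)^24.9
PV = $322,229.11 / 2.5190123
PV = $127,918.83

PV = FV / (1 + r)^t = $127,918.83


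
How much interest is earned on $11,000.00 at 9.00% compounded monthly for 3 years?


Compound interest earned = final amount − principal.
A = P(1 + r/n)^(nt) = $11,000.00 × (1 + 0.09/12)^(12 × 3) = $14,395.10
Interest = A − P = $14,395.10 − $11,000.00 = $3,395.10

Interest = A - P = $3,395.10


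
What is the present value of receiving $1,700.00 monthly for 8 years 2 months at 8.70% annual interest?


Present value of an ordinary annuity: PV = PMT × (1 − (1 + r)^(−n)) / r
Monthly rate r = 0.087/12 = 0.00725, n = 98
PV = $1,700.00 × (1 − (1 + 0.087/12)^(−98)) / (0.087/12)
PV = $1,700.00 × 69.977987
PV = $118,962.58

PV = PMT × (1-(1+r)^(-n))/r = $118,962.58


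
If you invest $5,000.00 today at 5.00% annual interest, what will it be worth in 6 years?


Future value formula: FV = PV × (1 + r)^t
FV = $5,000.00 × (1 + 0.05)^6
FV = $5,000.00 × 1.340096
FV = $6,700.48

FV = PV × (1 + r)^t = $6,700.48


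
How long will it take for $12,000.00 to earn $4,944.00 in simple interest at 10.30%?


Rearrange the simple interest formula for t:
I = P × r × t  ⇒  t = I / (P × r)
t = $4,944.00 / ($12,000.00 × 0.103)
t = 4

t = I/(P×r) = 4 years


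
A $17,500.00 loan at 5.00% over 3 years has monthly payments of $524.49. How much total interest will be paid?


Total paid over the life of the loan = PMT × n.
Total paid = $524.49 × 36 = $18,881.64
Total interest = total paid − principal = $18,881.64 − $17,500.00 = $1,381.64

Total interest = (PMT × n) - PV = $1,381.64


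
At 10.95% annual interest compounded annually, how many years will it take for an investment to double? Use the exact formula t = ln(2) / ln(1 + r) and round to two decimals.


Doubling condition: (1 + r)^t = 2
Take ln of both sides: t × ln(1 + r) = ln(2)
t = ln(2) / ln(1 + r)
t = 0.693147 / 0.103909
t = 6.67

t = ln(2) / ln(1 + r) = 6.67 years


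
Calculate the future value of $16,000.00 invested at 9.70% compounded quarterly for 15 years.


Compound interest formula: A = P(1 + r/n)^(nt)
A = $16,000.00 × (1 + 0.097/4)^(4 × 15)
Growth factor: (1 + 0.097/4)^60 = 4.2107393
A = $16,000.00 × 4.2107393
A = $67,371.83

A = P(1 + r/n)^(nt) = $67,371.83


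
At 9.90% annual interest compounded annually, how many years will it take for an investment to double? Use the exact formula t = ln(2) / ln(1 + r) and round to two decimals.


Doubling condition: (1 + r)^t = 2
Take ln of both sides: t × ln(1 + r) = ln(2)
t = ln(2) / ln(1 + r)
t = 0.693147 / 0.094401
t = 7.34

t = ln(2) / ln(1 + r) = 7.34 years


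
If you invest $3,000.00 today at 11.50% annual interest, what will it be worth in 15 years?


Future value formula: FV = PV × (1 + r)^t
FV = $3,000.00 × (1 + 0.115)^15
FV = $3,000.00 × 5.118268
FV = $15,354.80

FV = PV × (1 + r)^t = $15,354.80


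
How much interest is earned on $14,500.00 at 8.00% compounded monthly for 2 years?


Compound interest earned = final amount − principal.
A = P(1 + r/n)^(nt) = $14,500.00 × (1 + 0.08/12)^(12 × 2) = $17,006.88
Interest = A − P = $17,006.88 − $14,500.00 = $2,506.88

Interest = A - P = $2,506.88


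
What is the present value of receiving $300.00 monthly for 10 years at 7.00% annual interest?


Present value of an ordinary annuity: PV = PMT × (1 − (1 + r)^(−n)) / r
Monthly rate r = 0.07/12 ≈ 0.00583333, n = 120
PV = $300.00 × (1 − (1 + 0.07/12)^(−120)) / (0.07/12)
PV = $300.00 × 86.126354
PV = $25,837.91

PV = PMT × (1-(1+r)^(-n))/r = $25,837.91


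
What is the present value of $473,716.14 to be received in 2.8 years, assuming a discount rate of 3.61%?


Present value formula: PV = FV / (1 + r)^t
PV = $473,716.14 / (1 + 0.0361)^2.8
PV = $473,716.14 / 1.104395647
PV = $428,936.99

PV = FV / (1 + r)^t = $428,936.99


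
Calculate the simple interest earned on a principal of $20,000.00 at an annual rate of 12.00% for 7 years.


Simple interest formula: I = P × r × t
I = $20,000.00 × 0.12 × 7
I = $16,800.00

I = P × r × t = $16,800.00


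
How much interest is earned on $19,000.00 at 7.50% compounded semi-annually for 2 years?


Compound interest earned = final amount − principal.
A = P(1 + r/n)^(nt) = $19,000.00 × (1 + 0.075/2)^(2 × 2) = $22,014.36
Interest = A − P = $22,014.36 − $19,000.00 = $3,014.36

Interest = A - P = $3,014.36


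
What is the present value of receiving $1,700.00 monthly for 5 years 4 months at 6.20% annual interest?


Present value of an ordinary annuity: PV = PMT × (1 − (1 + r)^(−n)) / r
Monthly rate r = 0.062/12 ≈ 0.00516667, n = 64
PV = $1,700.00 × (1 − (1 + 0.062/12)^(−64)) / (0.062/12)
PV = $1,700.00 × 54.376166
PV = $92,439.48

PV = PMT × (1-(1+r)^(-n))/r = $92,439.48


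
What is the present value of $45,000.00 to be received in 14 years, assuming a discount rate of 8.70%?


Present value formula: PV = FV / (1 + r)^t
PV = $45,000.00 / (1 + 0.087)^14
PV = $45,000.00 / 3.215242
PV = $13,995.84

PV = FV / (1 + r)^t = $13,995.84


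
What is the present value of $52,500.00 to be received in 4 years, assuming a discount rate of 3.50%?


Present value formula: PV = FV / (1 + r)^t
PV = $52,500.00 / (1 + 0.035)^4
PV = $52,500.00 / 1.147523
PV = $45,750.72

PV = FV / (1 + r)^t = $45,750.72


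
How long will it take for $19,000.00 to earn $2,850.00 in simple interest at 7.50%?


Rearrange the simple interest formula for t:
I = P × r × t  ⇒  t = I / (P × r)
t = $2,850.00 / ($19,000.00 × 0.075)
t = 2

t = I/(P×r) = 2 years


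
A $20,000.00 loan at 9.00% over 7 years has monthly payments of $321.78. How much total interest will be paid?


Total paid over the life of the loan = PMT × n.
Total paid = $321.78 × 84 = $27,029.52
Total interest = total paid − principal = $27,029.52 − $20,000.00 = $7,029.52

Total interest = (PMT × n) - PV = $7,029.52


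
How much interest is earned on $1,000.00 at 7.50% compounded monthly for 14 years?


Compound interest earned = final amount − principal.
A = P(1 + r/n)^(nt) = $1,000.00 × (1 + 0.075/12)^(12 × 14) = $2,848.33
Interest = A − P = $2,848.33 − $1,000.00 = $1,848.33

Interest = A - P = $1,848.33


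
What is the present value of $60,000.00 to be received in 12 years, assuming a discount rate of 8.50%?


Present value formula: PV = FV / (1 + r)^t
PV = $60,000.00 / (1 + 0.085)^12
PV = $60,000.00 / 2.661686
PV = $22,542.10

PV = FV / (1 + r)^t = $22,542.10


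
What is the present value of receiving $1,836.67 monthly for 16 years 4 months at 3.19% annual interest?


Present value of an ordinary annuity: PV = PMT × (1 − (1 + r)^(−n)) / r
Monthly rate r = 0.0319/12 ≈ 0.00265833, n = 196
PV = $1,836.67 × (1 − (1 + 0.0319/12)^(−196)) / (0.0319/12)
PV = $1,836.67 × 152.607933
PV = $280,290.41

PV = PMT × (1-(1+r)^(-n))/r = $280,290.41


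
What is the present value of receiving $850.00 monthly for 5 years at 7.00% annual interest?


Present value of an ordinary annuity: PV = PMT × (1 − (1 + r)^(−n)) / r
Monthly rate r = 0.07/12 ≈ 0.00583333, n = 60
PV = $850.00 × (1 − (1 + 0.07/12)^(−60)) / (0.07/12)
PV = $850.00 × 50.501994
PV = $42,926.69

PV = PMT × (1-(1+r)^(-n))/r = $42,926.69


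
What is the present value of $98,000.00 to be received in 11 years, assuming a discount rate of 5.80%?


Present value formula: PV = FV / (1 + r)^t
PV = $98,000.00 / (1 + 0.058)^11
PV = $98,000.00 / 1.8592695
PV = $52,708.87

PV = FV / (1 + r)^t = $52,708.87


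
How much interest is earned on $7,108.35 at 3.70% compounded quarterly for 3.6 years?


Compound interest earned = final amount − principal.
A = P(1 + r/n)^(nt) = $7,108.35 × (1 + 0.037/4)^(4 × 3.6) = $8,116.17
Interest = A − P = $8,116.17 − $7,108.35 = $1,007.82

Interest = A - P = $1,007.82


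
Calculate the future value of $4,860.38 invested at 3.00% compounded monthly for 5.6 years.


Compound interest formula: A = P(1 + r/n)^(nt)
A = $4,860.38 × (1 + 0.03/12)^(12 × 5.6)
Growth factor: (1 + 0.03/12)^67.2 = 1.182689
A = $4,860.38 × 1.182689
A = $5,748.32

A = P(1 + r/n)^(nt) = $5,748.32


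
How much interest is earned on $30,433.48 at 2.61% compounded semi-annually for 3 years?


Compound interest earned = final amount − principal.
A = P(1 + r/n)^(nt) = $30,433.48 × (1 + 0.0261/2)^(2 × 3) = $32,895.53
Interest = A − P = $32,895.53 − $30,433.48 = $2,462.05

Interest = A - P = $2,462.05


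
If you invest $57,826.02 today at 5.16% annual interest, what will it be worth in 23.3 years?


Future value formula: FV = PV × (1 + r)^t
FV = $57,826.02 × (1 + 0.0516)^23.3
FV = $57,826.02 × 3.2293748
FV = $186,741.89

FV = PV × (1 + r)^t = $186,741.89


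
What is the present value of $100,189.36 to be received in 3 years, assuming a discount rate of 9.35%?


Present value formula: PV = FV / (1 + r)^t
PV = $100,189.36 / (1 + 0.0935)^3
PV = $100,189.36 / 1.3075442
PV = $76,624.07

PV = FV / (1 + r)^t = $76,624.07


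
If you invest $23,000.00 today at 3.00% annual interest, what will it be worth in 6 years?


Future value formula: FV = PV × (1 + r)^t
FV = $23,000.00 × (1 + 0.03)^6
FV = $23,000.00 × 1.194052
FV = $27,463.20

FV = PV × (1 + r)^t = $27,463.20


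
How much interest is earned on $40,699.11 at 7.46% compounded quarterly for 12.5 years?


Compound interest earned = final amount − principal.
A = P(1 + r/n)^(nt) = $40,699.11 × (1 + 0.0746/4)^(4 × 12.5) = $102,526.09
Interest = A − P = $102,526.09 − $40,699.11 = $61,826.98

Interest = A - P = $61,826.98


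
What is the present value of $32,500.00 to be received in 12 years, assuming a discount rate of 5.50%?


Present value formula: PV = FV / (1 + r)^t
PV = $32,500.00 / (1 + 0.055)^12
PV = $32,500.00 / 1.901207
PV = $17,094.40

PV = FV / (1 + r)^t = $17,094.40


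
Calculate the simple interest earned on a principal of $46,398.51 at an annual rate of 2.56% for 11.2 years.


Simple interest formula: I = P × r × t
I = $46,398.51 × 0.0256 × 11.2
I = $13,303.38

I = P × r × t = $13,303.38


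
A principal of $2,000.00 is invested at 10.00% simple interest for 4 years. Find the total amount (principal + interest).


Total amount formula: A = P(1 + rt) = P + P·r·t
Interest: I = P × r × t = $2,000.00 × 0.1 × 4 = $800.00
A = P + I = $2,000.00 + $800.00 = $2,800.00

A = P + I = P(1 + rt) = $2,800.00


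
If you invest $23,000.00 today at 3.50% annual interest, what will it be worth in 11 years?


Future value formula: FV = PV × (1 + r)^t
FV = $23,000.00 × (1 + 0.035)^11
FV = $23,000.00 × 1.4599697
FV = $33,579.30

FV = PV × (1 + r)^t = $33,579.30


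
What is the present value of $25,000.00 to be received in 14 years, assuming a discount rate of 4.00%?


Present value formula: PV = FV / (1 + r)^t
PV = $25,000.00 / (1 + 0.04)^14
PV = $25,000.00 / 1.731676
PV = $14,436.88

PV = FV / (1 + r)^t = $14,436.88


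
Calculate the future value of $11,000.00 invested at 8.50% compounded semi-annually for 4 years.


Compound interest formula: A = P(1 + r/n)^(nt)
A = $11,000.00 × (1 + 0.085/2)^(2 × 4)
Growth factor: (1 + 0.085/2)^8 = 1.395110
A = $11,000.00 × 1.395110
A = $15,346.21

A = P(1 + r/n)^(nt) = $15,346.21


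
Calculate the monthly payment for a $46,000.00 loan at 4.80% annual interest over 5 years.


Loan payment formula: PMT = PV × r / (1 − (1 + r)^(−n))
Monthly rate r = 0.048/12 = 0.004, n = 60 months
Denominator: 1 − (1 + 0.048/12)^(−60) = 0.212995
PMT = $46,000.00 × (0.048/12) / 0.212995
PMT = $863.87 per month

PMT = PV × r / (1-(1+r)^(-n)) = $863.87/month


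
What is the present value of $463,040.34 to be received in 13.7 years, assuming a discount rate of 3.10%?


Present value formula: PV = FV / (1 + r)^t
PV = $463,040.34 / (1 + 0.031)^13.7
PV = $463,040.34 / 1.51930062
PV = $304,772.03

PV = FV / (1 + r)^t = $304,772.03


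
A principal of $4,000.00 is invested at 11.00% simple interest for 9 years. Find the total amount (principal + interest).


Total amount formula: A = P(1 + rt) = P + P·r·t
Interest: I = P × r × t = $4,000.00 × 0.11 × 9 = $3,960.00
A = P + I = $4,000.00 + $3,960.00 = $7,960.00

A = P + I = P(1 + rt) = $7,960.00


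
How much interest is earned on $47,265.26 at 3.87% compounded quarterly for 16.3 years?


Compound interest earned = final amount − principal.
A = P(1 + r/n)^(nt) = $47,265.26 × (1 + 0.0387/4)^(4 × 16.3) = $88,548.78
Interest = A − P = $88,548.78 − $47,265.26 = $41,283.52

Interest = A - P = $41,283.52


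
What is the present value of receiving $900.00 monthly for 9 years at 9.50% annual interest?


Present value of an ordinary annuity: PV = PMT × (1 − (1 + r)^(−n)) / r
Monthly rate r = 0.095/12 ≈ 0.00791667, n = 108
PV = $900.00 × (1 − (1 + 0.095/12)^(−108)) / (0.095/12)
PV = $900.00 × 72.414648
PV = $65,173.18

PV = PMT × (1-(1+r)^(-n))/r = $65,173.18


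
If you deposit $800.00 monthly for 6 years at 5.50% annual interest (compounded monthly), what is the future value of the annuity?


Future value of an ordinary annuity: FV = PMT × ((1 + r)^n − 1) / r
Monthly rate r = 0.055/12 ≈ 0.00458333, n = 72
FV = $800.00 × ((1 + 0.055/12)^72 − 1) / (0.055/12)
FV = $800.00 × 85.073412
FV = $68,058.73

FV = PMT × ((1+r)^n - 1)/r = $68,058.73
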